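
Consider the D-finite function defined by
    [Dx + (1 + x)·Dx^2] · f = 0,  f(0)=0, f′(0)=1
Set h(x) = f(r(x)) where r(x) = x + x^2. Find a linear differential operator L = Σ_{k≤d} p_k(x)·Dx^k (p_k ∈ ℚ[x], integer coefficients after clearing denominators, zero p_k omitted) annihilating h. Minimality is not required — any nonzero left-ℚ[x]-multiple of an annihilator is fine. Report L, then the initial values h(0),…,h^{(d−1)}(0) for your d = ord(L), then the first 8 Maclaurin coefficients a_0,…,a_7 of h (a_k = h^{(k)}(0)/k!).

f: a_k = 0, 1, -1/2, 1/3, -1/4, 1/5, -1/6, 1/7, …
L₀ from L_f via x↦r, Dx↦r'^{-1}Dx.
L = (-1 + 2·x + 2·x^2)·Dx + (1 + 3·x + 3·x^2 + 2·x^3)·Dx^2  (order 2).
h: a_k = 0, 1, 1/2, -2/3, 1/4, 1/5, -1/3, 1/7, …
ICs: h(0) = 0, h′(0) = 1.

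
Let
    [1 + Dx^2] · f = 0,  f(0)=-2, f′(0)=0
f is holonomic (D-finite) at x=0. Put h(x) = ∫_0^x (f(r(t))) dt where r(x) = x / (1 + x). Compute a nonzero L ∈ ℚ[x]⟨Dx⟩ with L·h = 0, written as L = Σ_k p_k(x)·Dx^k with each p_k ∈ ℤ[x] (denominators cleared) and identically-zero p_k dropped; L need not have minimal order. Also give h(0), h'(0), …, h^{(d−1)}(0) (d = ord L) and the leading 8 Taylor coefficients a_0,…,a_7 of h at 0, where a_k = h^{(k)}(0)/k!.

L = Dx + (2 + 6·x + 6·x^2 + 2·x^3)·Dx^2 + (1 + 4·x + 6·x^2 + 4·x^3 + x^4)·Dx^3  (order 3).
h: a_k = 0, -2, 0, 1/3, -1/2, 7/12, -11/18, 1501/2520, …
ICs: h(0) = 0, h′(0) = -2, h′′(0) = 0.

f: a_k = -2, 0, 1, 0, -1/12, 0, 1/360, 0, …
h₀=f(r): pull back L_f along r ⇒ L₀.
∫: right-multiply L₀ by Dx.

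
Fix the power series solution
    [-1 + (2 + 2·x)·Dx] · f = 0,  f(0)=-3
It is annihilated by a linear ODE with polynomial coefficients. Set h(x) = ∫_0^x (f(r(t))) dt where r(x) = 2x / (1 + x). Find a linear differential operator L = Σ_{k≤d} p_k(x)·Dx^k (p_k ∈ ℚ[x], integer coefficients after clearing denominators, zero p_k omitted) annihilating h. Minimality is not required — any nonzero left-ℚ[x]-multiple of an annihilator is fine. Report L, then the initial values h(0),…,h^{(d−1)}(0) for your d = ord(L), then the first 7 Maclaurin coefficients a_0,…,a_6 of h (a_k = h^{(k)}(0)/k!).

f: a_k = -3, -3/2, 3/8, -3/16, 15/128, -21/256, 63/1024, …
h₀=f(r): pull back L_f along r ⇒ L₀.
Integrate: L := L₀·Dx.
L = -Dx + (1 + 4·x + 3·x^2)·Dx^2  (order 2).
h: a_k = 0, -3, -3/2, 3/2, -15/8, 111/40, -75/16, …
ICs: h(0) = 0, h′(0) = -3.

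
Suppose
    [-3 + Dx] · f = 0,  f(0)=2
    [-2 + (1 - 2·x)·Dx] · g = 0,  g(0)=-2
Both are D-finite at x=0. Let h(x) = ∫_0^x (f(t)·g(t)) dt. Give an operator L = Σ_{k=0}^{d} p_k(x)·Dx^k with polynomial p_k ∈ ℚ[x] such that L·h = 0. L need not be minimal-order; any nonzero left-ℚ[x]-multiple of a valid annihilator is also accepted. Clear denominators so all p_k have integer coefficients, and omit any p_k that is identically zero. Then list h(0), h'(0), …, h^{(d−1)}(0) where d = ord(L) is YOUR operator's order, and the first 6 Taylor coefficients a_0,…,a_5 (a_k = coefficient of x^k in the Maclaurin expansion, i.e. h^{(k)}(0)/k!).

f: a_k = 2, 6, 9, 9, 27/4, 81/20, …
g: a_k = -2, -4, -8, -16, -32, -64, …
Sym-product of L_f,L_g gives L₀ (≤ ord 1).
Integrate: L := L₀·Dx.
L = (5 - 6·x)·Dx + (-1 + 2·x)·Dx^2  (order 2).
h: a_k = 0, -4, -10, -58/3, -67/2, -563/10, …
ICs: h(0) = 0, h′(0) = -4.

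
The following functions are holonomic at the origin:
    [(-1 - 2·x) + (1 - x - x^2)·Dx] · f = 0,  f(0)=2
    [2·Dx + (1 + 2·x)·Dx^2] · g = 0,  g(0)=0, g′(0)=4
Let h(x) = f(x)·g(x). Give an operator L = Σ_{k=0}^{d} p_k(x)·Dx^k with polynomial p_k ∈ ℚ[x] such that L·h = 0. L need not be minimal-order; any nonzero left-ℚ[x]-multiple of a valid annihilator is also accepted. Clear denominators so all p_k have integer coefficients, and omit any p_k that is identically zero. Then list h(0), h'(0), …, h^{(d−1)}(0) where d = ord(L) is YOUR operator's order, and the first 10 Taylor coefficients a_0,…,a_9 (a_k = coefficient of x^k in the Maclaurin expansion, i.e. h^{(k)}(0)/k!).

L = (4 + 8·x) + (10·x + 10·x^2)·Dx + (-1 - x + 3·x^2 + 2·x^3)·Dx^2  (order 2).
h: a_k = 0, 8, 0, 56/3, 8/3, 704/15, 104/15, 13336/105, 208/35, 22712/63, …
ICs: h(0) = 0, h′(0) = 8.

f: a_k = 2, 2, 4, 6, 10, 16, 26, 42, 68, 110, …
g: a_k = 0, 4, -4, 16/3, -8, 64/5, -64/3, 256/7, -64, 1024/9, …
Sym-product of L_f,L_g gives L₀ (≤ ord 2).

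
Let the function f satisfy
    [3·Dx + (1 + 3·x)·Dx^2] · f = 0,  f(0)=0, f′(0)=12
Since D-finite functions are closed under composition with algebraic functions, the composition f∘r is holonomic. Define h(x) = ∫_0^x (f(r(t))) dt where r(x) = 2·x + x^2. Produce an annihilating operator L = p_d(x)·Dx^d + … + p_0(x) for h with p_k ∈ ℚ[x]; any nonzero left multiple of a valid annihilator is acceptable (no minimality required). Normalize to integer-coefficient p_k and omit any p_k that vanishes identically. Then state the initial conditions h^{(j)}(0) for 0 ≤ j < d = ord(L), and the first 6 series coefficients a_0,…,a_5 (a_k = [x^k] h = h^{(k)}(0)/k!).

f: a_k = 0, 12, -18, 36, -81, 972/5, …
f∘r: x↦r, Dx↦Dx/r' in L_f ⇒ L₀.
h=∫h₀ ⇒ L = L₀·Dx.
L = (5 + 6·x + 3·x^2)·Dx^2 + (1 + 7·x + 9·x^2 + 3·x^3)·Dx^3  (order 3).
h: a_k = 0, 0, 12, -20, 54, -882/5, …
ICs: h(0) = 0, h′(0) = 0, h′′(0) = 24.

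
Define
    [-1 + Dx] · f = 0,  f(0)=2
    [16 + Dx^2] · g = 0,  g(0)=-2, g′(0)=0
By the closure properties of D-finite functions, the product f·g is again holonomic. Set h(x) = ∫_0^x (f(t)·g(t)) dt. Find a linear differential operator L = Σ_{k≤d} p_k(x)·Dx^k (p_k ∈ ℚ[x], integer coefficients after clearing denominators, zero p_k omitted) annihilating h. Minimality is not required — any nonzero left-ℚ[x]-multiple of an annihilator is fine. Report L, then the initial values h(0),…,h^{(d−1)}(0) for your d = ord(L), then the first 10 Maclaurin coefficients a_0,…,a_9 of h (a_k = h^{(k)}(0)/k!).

L = 17·Dx - 2·Dx^2 + Dx^3  (order 3).
h: a_k = 0, -4, -2, 10, 47/6, -161/30, -1121/180, 11/28, 20047/10080, 31679/90720, …
ICs: h(0) = 0, h′(0) = -4, h′′(0) = -4.

f: a_k = 2, 2, 1, 1/3, 1/12, 1/60, 1/360, 1/2520, 1/20160, 1/181440, …
g: a_k = -2, 0, 16, 0, -64/3, 0, 512/45, 0, -1024/315, 0, …
L₀ := L_f ⊗_s L_g (sym. prod.), ord ≤ 2.
h=∫h₀ ⇒ L = L₀·Dx.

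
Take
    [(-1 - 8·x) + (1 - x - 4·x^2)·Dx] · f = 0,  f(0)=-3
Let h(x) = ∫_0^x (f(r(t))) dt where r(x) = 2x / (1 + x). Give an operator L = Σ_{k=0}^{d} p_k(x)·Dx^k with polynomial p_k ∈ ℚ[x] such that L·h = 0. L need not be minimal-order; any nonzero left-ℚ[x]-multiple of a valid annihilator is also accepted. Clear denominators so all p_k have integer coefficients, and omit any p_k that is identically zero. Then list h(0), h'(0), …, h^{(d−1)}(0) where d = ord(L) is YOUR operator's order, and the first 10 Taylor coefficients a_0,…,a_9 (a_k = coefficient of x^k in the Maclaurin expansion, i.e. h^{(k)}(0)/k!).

f: a_k = -3, -3, -15, -27, -87, -195, -543, -1323, -3495, -8787, …
f∘r: x↦r, Dx↦Dx/r' in L_f ⇒ L₀.
∫: right-multiply L₀ by Dx.
L = (2 + 34·x)·Dx + (-1 - x + 17·x^2 + 17·x^3)·Dx^2  (order 2).
h: a_k = 0, -3, -3, -18, -51/2, -918/5, -289, -15606/7, -14739/4, -29478, …
ICs: h(0) = 0, h′(0) = -3.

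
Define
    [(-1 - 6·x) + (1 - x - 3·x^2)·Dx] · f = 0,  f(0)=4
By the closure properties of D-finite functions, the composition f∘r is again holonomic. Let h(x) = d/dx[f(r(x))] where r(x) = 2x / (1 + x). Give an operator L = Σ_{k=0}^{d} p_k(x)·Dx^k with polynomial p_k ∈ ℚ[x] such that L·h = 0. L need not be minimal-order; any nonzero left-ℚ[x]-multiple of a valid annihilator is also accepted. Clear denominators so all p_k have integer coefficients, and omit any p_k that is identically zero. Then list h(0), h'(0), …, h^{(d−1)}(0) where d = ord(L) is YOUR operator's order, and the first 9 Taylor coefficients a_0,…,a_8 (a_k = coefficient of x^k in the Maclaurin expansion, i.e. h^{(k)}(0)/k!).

f: a_k = 4, 4, 16, 28, 76, 160, 388, 868, 2032, …
Change of var in L_f (x↦r) gives L₀.
Differentiate: ansatz ord ≤ ord L₀ ⇒ L.
L = (14 + 78·x + 546·x^2 + 338·x^3) + (-1 - 14·x + 182·x^3 + 169·x^4)·Dx  (order 1).
h: a_k = 8, 112, 312, 2912, 6760, 56784, 123032, 984256, 2056392, …
ICs: h(0) = 8.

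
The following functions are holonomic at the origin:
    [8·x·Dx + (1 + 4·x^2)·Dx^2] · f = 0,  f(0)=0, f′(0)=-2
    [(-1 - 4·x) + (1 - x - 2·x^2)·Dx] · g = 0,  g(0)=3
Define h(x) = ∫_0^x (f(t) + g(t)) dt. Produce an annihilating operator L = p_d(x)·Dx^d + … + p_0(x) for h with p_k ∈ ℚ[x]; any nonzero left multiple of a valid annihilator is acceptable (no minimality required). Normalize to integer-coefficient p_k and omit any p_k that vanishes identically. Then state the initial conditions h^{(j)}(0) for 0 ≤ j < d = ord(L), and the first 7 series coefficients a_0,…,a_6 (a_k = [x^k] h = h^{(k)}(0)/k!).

f: a_k = 0, -2, 0, 8/3, 0, -32/5, 0, …
g: a_k = 3, 3, 9, 15, 33, 63, 129, …
L₀ := lclm(L_f,L_g); ord L₀ ≤ 2+1.
h=∫₀ˣh₀: take L = L₀·Dx.
L = (24 - 96·x - 864·x^2 - 1536·x^3 - 3264·x^4 - 768·x^6)·Dx^2 + (-19 - 80·x - 100·x^2 - 544·x^3 - 1424·x^4 - 2368·x^5 - 192·x^6 - 768·x^7)·Dx^3 + (3 + 7·x + 32·x^2 - 28·x^3 + 24·x^4 - 240·x^5 - 256·x^6 - 64·x^7 - 128·x^8)·Dx^4  (order 4).
h: a_k = 0, 3, 1/2, 3, 53/12, 33/5, 283/30, …
ICs: h(0) = 0, h′(0) = 3, h′′(0) = 1, h′′′(0) = 18.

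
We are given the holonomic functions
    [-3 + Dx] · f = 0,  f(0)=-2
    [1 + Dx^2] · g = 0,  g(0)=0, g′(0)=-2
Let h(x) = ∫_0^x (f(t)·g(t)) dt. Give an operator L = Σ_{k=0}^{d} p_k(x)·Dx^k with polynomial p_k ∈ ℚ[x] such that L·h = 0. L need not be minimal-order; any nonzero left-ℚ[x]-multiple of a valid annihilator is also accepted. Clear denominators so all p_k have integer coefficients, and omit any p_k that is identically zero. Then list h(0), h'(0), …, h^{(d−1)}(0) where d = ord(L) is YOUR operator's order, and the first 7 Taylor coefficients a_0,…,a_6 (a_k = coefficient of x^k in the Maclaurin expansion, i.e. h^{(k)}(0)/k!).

f: a_k = -2, -6, -9, -9, -27/4, -81/20, -81/40, …
g: a_k = 0, -2, 0, 1/3, 0, -1/60, 0, …
Sym-product of L_f,L_g gives L₀ (≤ ord 2).
h=∫₀ˣh₀: take L = L₀·Dx.
L = 10·Dx - 6·Dx^2 + Dx^3  (order 3).
h: a_k = 0, 0, 2, 4, 13/3, 16/5, 79/45, …
ICs: h(0) = 0, h′(0) = 0, h′′(0) = 4.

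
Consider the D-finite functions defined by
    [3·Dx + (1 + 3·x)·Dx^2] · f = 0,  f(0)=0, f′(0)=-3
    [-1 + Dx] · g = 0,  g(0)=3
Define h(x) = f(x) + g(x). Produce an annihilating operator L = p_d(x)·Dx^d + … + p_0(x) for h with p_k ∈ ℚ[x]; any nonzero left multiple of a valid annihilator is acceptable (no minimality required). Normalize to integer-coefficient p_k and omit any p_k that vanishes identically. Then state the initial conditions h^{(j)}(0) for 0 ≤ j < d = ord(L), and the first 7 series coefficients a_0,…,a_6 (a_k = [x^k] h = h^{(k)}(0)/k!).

f: a_k = 0, -3, 9/2, -9, 81/4, -243/5, 243/2, …
g: a_k = 3, 3, 3/2, 1/2, 1/8, 1/40, 1/240, …
Sum ⇒ L₀ = lclm(L_f,L_g) in ℚ(x)⟨Dx⟩.
L = (-21 - 9·x)·Dx + (17 - 6·x - 9·x^2)·Dx^2 + (4 + 15·x + 9·x^2)·Dx^3  (order 3).
h: a_k = 3, 0, 6, -17/2, 163/8, -1943/40, 29161/240, …
ICs: h(0) = 3, h′(0) = 0, h′′(0) = 12.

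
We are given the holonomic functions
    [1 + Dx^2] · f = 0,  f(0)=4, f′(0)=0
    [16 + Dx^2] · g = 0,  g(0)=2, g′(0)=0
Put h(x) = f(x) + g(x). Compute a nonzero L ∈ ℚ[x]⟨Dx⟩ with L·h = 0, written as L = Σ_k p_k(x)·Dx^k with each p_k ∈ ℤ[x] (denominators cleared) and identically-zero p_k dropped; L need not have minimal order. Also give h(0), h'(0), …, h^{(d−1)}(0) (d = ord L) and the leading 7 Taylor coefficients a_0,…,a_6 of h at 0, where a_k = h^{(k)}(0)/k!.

f: a_k = 4, 0, -2, 0, 1/6, 0, -1/180, …
g: a_k = 2, 0, -16, 0, 64/3, 0, -512/45, …
h₀=f+g: left-lcm gives L₀, ord ≤ 4.
L = 16 + 17·Dx^2 + Dx^4  (order 4).
h: a_k = 6, 0, -18, 0, 43/2, 0, -683/60, …
ICs: h(0) = 6, h′(0) = 0, h′′(0) = -36, h′′′(0) = 0.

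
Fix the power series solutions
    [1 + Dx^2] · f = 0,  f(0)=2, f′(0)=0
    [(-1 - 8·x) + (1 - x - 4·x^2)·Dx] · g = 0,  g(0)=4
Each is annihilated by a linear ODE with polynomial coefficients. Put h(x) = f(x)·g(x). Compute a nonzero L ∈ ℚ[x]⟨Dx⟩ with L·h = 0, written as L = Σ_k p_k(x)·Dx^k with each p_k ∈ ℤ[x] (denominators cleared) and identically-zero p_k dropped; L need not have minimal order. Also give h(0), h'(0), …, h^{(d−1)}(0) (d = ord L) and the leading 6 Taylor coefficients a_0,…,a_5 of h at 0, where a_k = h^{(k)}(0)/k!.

f: a_k = 2, 0, -1, 0, 1/12, 0, …
g: a_k = 4, 4, 20, 36, 116, 260, …
f·g: L₀ = L_f ⊗_s L_g, ord ≤ 2·1.
L = (7 + x + 4·x^2) + (2 + 16·x)·Dx + (-1 + x + 4·x^2)·Dx^2  (order 2).
h: a_k = 8, 8, 36, 68, 637/3, 1453/3, …
ICs: h(0) = 8, h′(0) = 8.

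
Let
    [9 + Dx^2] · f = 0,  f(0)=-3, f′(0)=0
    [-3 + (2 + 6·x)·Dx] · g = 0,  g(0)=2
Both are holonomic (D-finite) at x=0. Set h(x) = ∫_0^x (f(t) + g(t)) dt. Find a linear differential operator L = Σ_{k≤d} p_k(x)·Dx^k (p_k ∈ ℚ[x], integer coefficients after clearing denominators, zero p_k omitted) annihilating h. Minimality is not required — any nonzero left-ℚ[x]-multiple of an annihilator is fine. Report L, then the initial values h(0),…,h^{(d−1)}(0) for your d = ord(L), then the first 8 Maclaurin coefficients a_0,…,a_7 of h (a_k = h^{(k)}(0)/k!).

f: a_k = -3, 0, 27/2, 0, -81/8, 0, 243/80, 0, …
g: a_k = 2, 3, -9/4, 27/8, -405/64, 1701/128, -15309/512, 72171/1024, …
h₀=f+g: left-lcm gives L₀, ord ≤ 3.
h=∫₀ˣh₀: take L = L₀·Dx.
L = (-63 - 216·x - 324·x^2)·Dx + (18 + 198·x + 648·x^2 + 648·x^3)·Dx^2 + (-7 - 24·x - 36·x^2)·Dx^3 + (2 + 22·x + 72·x^2 + 72·x^3)·Dx^4  (order 4).
h: a_k = 0, -1, 3/2, 15/4, 27/32, -1053/320, 567/256, -68769/17920, …
ICs: h(0) = 0, h′(0) = -1, h′′(0) = 3, h′′′(0) = 45/2.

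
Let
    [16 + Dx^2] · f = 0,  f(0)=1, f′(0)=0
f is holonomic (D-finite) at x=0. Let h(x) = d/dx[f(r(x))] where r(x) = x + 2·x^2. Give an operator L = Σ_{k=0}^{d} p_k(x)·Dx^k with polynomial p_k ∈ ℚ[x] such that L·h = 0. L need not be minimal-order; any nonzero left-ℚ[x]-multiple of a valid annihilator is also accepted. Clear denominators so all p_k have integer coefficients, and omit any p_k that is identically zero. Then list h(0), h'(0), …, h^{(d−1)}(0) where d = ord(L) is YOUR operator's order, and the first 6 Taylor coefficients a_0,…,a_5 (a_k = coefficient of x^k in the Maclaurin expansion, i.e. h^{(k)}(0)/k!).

f: a_k = 1, 0, -8, 0, 32/3, 0, …
L₀ from L_f via x↦r, Dx↦r'^{-1}Dx.
Derive L from L₀ (diff closure).
L = (64 + 256·x + 1536·x^2 + 4096·x^3 + 4096·x^4) + (-12 - 48·x)·Dx + (1 + 8·x + 16·x^2)·Dx^2  (order 2).
h: a_k = 0, -16, -96, -256/3, 1280/3, 22528/15, …
ICs: h(0) = 0, h′(0) = -16.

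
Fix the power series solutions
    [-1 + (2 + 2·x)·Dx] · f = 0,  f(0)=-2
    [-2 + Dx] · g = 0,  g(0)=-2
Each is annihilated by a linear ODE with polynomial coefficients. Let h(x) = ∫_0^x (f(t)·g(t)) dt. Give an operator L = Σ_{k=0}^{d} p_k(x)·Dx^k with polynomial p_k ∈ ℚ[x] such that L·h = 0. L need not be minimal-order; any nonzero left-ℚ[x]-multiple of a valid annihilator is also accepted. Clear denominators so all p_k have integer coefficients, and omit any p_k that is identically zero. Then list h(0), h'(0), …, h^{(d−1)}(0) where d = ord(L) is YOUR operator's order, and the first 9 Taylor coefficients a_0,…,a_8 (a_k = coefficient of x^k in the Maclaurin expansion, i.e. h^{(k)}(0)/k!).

L = (-5 - 4·x)·Dx + (2 + 2·x)·Dx^2  (order 2).
h: a_k = 0, 4, 5, 23/6, 103/48, 449/480, 1949/5760, 1643/16128, 36047/1290240, …
ICs: h(0) = 0, h′(0) = 4.

f: a_k = -2, -1, 1/4, -1/8, 5/64, -7/128, 21/512, -33/1024, 429/16384, …
g: a_k = -2, -4, -4, -8/3, -4/3, -8/15, -8/45, -16/315, -4/315, …
f·g: L₀ = L_f ⊗_s L_g, ord ≤ 1·1.
∫: right-multiply L₀ by Dx.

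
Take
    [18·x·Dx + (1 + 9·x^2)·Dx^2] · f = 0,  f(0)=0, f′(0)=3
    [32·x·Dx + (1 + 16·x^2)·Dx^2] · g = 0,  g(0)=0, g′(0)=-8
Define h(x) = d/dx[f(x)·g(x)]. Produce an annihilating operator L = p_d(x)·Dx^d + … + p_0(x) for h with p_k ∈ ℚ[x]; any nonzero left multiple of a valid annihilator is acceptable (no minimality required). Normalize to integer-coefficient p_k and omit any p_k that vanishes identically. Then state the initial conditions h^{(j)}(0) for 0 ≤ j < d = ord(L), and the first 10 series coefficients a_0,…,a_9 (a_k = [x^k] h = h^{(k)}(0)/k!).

f: a_k = 0, 3, 0, -9, 0, 243/5, 0, -2187/7, 0, 2187, …
g: a_k = 0, -8, 0, 128/3, 0, -2048/5, 0, 32768/7, 0, -524288/9, …
f·g: L₀ = L_f ⊗_s L_g, ord ≤ 2·2.
h=h₀': d/dx-closure on L₀ ⇒ L.
L = (-3456·x - 144000·x^3 - 1327104·x^5 + 4147200·x^7 + 71663616·x^9) + (-100 - 11532·x^2 - 259200·x^4 - 1161216·x^6 + 14515200·x^8 + 107495424·x^10)·Dx + (-200·x - 7880·x^3 - 86400·x^5 + 194112·x^7 + 8294400·x^9 + 35831808·x^11)·Dx^2 + (-1 - 50·x^2 - 769·x^4 + 110736·x^8 + 1036800·x^10 + 2985984·x^12)·Dx^3  (order 3).
h: a_k = 0, -48, 0, 800, 0, -60048/5, 0, 1248960/7, 0, -281007088/105, …
ICs: h(0) = 0, h′(0) = -48, h′′(0) = 0.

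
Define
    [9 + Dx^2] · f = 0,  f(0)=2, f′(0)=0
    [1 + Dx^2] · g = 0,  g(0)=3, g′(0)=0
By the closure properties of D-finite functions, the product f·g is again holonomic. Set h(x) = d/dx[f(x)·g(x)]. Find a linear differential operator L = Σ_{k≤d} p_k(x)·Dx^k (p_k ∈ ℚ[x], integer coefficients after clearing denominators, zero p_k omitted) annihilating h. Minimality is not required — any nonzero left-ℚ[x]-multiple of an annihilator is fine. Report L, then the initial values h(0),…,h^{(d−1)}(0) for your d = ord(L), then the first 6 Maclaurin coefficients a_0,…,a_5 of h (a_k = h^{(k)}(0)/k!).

L = 64 + 20·Dx^2 + Dx^4  (order 4).
h: a_k = 0, -60, 0, 136, 0, -104, …
ICs: h(0) = 0, h′(0) = -60, h′′(0) = 0, h′′′(0) = 816.

f: a_k = 2, 0, -9, 0, 27/4, 0, …
g: a_k = 3, 0, -3/2, 0, 1/8, 0, …
Product ⇒ symmetric product L₀, ord ≤ 4.
Differentiate: ansatz ord ≤ ord L₀ ⇒ L.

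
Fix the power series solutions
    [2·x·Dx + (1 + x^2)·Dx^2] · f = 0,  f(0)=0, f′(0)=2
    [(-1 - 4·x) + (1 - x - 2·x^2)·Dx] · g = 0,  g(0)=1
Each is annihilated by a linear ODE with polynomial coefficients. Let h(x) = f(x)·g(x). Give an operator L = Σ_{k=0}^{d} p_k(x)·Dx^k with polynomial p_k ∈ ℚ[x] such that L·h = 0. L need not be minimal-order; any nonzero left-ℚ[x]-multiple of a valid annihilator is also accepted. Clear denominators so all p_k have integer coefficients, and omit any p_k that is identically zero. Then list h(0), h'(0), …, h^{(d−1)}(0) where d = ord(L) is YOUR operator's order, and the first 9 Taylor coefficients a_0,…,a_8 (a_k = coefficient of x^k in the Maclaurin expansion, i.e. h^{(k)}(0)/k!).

L = (4 + 2·x + 12·x^2) + (2 + 6·x + 4·x^2 + 12·x^3)·Dx + (-1 + x + x^2 + x^3 + 2·x^4)·Dx^2  (order 2).
h: a_k = 0, 2, 2, 16/3, 28/3, 102/5, 586/15, 8356/105, 1104/7, …
ICs: h(0) = 0, h′(0) = 2.

f: a_k = 0, 2, 0, -2/3, 0, 2/5, 0, -2/7, 0, …
g: a_k = 1, 1, 3, 5, 11, 21, 43, 85, 171, …
f·g: L₀ = L_f ⊗_s L_g, ord ≤ 2·1.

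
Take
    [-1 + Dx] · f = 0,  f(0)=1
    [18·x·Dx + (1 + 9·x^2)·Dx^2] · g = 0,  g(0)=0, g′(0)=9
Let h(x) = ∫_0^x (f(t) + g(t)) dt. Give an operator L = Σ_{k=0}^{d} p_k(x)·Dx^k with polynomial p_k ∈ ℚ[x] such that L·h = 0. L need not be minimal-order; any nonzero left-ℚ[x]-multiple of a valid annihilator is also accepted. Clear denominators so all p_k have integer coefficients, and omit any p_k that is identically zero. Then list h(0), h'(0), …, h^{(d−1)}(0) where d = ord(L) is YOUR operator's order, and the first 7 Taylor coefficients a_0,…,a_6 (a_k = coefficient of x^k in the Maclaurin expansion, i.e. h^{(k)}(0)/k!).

L = (18 - 18·x - 486·x^2 - 162·x^3)·Dx^2 + (-19 + 468·x^2 - 81·x^4)·Dx^3 + (1 + 18·x + 18·x^2 + 162·x^3 + 81·x^4)·Dx^4  (order 4).
h: a_k = 0, 1, 5, 1/6, -161/24, 1/120, 17497/720, …
ICs: h(0) = 0, h′(0) = 1, h′′(0) = 10, h′′′(0) = 1.

f: a_k = 1, 1, 1/2, 1/6, 1/24, 1/120, 1/720, …
g: a_k = 0, 9, 0, -27, 0, 729/5, 0, …
Sum ⇒ L₀ = lclm(L_f,L_g) in ℚ(x)⟨Dx⟩.
∫: right-multiply L₀ by Dx.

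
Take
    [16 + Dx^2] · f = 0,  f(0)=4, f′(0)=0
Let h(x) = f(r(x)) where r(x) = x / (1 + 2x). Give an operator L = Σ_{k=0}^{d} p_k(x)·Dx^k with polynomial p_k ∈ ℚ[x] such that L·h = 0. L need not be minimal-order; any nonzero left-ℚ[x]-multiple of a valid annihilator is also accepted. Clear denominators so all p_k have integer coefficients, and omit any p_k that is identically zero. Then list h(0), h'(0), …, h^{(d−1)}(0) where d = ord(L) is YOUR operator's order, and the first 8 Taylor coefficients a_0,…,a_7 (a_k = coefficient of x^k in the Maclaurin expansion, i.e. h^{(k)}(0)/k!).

L = 16 + (4 + 24·x + 48·x^2 + 32·x^3)·Dx + (1 + 8·x + 24·x^2 + 32·x^3 + 16·x^4)·Dx^2  (order 2).
h: a_k = 4, 0, -32, 128, -1024/3, 2048/3, -39424/45, -2048/5, …
ICs: h(0) = 4, h′(0) = 0.

f: a_k = 4, 0, -32, 0, 128/3, 0, -1024/45, 0, …
h₀=f(r): pull back L_f along r ⇒ L₀.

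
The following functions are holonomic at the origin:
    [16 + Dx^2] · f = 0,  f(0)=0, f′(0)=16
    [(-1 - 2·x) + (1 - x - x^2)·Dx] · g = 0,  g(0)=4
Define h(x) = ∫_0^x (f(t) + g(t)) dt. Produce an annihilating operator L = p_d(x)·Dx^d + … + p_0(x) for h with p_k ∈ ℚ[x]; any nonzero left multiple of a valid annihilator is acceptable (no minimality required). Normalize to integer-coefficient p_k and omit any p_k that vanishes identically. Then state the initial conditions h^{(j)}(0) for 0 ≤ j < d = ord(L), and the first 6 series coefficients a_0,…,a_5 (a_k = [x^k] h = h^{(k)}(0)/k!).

f: a_k = 0, 16, 0, -128/3, 0, 512/15, …
g: a_k = 4, 4, 8, 12, 20, 32, …
Weyl lclm of L_f,L_g ⇒ L₀ (ord ≤ 3).
∫: right-multiply L₀ by Dx.
L = (-272 - 384·x + 352·x^2 - 192·x^3 - 640·x^4 - 256·x^5)·Dx + (160 - 368·x - 32·x^2 + 544·x^3 - 48·x^4 - 384·x^5 - 128·x^6)·Dx^2 + (-17 - 24·x + 22·x^2 - 12·x^3 - 40·x^4 - 16·x^5)·Dx^3 + (10 - 23·x - 2·x^2 + 34·x^3 - 3·x^4 - 24·x^5 - 8·x^6)·Dx^4  (order 4).
h: a_k = 0, 4, 10, 8/3, -23/3, 4, …
ICs: h(0) = 0, h′(0) = 4, h′′(0) = 20, h′′′(0) = 16.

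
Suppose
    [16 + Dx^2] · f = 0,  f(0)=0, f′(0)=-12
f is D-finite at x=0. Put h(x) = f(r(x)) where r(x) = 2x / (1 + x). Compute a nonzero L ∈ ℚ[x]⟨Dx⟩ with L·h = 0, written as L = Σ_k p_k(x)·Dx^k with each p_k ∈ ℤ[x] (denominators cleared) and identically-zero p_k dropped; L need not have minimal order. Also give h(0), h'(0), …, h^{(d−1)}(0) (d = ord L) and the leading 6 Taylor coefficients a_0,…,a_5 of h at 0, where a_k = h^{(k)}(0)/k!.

L = 64 + (2 + 6·x + 6·x^2 + 2·x^3)·Dx + (1 + 4·x + 6·x^2 + 4·x^3 + x^4)·Dx^2  (order 2).
h: a_k = 0, -24, 24, 232, -744, 3464/5, …
ICs: h(0) = 0, h′(0) = -24.

f: a_k = 0, -12, 0, 32, 0, -128/5, …
h₀=f(r): pull back L_f along r ⇒ L₀.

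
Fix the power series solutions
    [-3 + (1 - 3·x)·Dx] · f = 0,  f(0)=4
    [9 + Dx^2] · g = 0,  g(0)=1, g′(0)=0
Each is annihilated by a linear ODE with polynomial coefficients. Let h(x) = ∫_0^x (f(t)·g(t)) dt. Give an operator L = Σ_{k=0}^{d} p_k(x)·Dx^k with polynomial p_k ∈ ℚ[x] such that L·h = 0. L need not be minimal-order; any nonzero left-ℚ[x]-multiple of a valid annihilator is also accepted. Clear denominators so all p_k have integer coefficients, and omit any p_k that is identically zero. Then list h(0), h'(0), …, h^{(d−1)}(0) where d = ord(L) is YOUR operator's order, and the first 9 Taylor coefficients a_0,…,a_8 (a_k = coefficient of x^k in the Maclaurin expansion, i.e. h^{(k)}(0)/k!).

L = (-9 + 27·x)·Dx + 6·Dx^2 + (-1 + 3·x)·Dx^3  (order 3).
h: a_k = 0, 4, 6, 6, 27/2, 351/10, 351/4, 31509/140, 94527/160, …
ICs: h(0) = 0, h′(0) = 4, h′′(0) = 12.

f: a_k = 4, 12, 36, 108, 324, 972, 2916, 8748, 26244, …
g: a_k = 1, 0, -9/2, 0, 27/8, 0, -81/80, 0, 729/4480, …
h₀=f·g: eliminate ⇒ L₀, order ≤ 1·2.
Integrate: L := L₀·Dx.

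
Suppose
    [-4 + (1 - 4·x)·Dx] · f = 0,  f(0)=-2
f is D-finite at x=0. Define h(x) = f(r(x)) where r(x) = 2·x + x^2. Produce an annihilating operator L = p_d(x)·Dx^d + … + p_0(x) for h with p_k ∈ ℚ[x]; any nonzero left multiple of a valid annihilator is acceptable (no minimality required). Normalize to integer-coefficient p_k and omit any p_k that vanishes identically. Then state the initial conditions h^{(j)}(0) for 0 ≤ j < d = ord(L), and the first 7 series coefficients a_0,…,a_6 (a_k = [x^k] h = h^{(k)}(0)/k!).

L = (8 + 8·x) + (-1 + 8·x + 4·x^2)·Dx  (order 1).
h: a_k = -2, -16, -136, -1152, -9760, -82688, -700544, …
ICs: h(0) = -2.

f: a_k = -2, -8, -32, -128, -512, -2048, -8192, …
Change of var in L_f (x↦r) gives L₀.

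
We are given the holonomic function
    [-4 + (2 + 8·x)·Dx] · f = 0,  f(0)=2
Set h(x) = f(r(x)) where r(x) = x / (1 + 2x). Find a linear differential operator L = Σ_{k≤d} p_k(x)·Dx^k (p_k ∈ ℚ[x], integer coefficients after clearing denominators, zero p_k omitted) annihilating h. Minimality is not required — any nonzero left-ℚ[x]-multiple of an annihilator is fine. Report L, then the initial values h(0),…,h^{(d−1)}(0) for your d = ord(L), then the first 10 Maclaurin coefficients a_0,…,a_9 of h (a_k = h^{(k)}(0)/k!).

f: a_k = 2, 4, -4, 8, -20, 56, -168, 528, -1716, 5720, …
Substitute x→r, Dx→(1/r')Dx; clear ⇒ L₀.
L = -2 + (1 + 8·x + 12·x^2)·Dx  (order 1).
h: a_k = 2, 4, -12, 40, -148, 600, -2616, 12048, -57780, 285592, …
ICs: h(0) = 2.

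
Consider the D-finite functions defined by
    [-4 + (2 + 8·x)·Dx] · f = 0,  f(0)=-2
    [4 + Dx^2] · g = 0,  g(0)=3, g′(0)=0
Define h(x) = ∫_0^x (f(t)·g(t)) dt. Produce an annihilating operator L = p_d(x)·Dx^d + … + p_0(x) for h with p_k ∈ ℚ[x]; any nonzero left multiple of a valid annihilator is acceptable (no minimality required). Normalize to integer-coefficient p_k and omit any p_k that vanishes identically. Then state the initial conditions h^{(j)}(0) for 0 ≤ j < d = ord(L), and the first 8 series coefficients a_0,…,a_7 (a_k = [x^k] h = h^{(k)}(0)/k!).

L = (16 + 32·x + 64·x^2)·Dx + (-4 - 16·x)·Dx^2 + (1 + 8·x + 16·x^2)·Dx^3  (order 3).
h: a_k = 0, -6, -6, 8, 0, 32/5, -64/3, 5888/105, …
ICs: h(0) = 0, h′(0) = -6, h′′(0) = -12.

f: a_k = -2, -4, 4, -8, 20, -56, 168, -528, …
g: a_k = 3, 0, -6, 0, 2, 0, -4/15, 0, …
h₀=f·g: eliminate ⇒ L₀, order ≤ 1·2.
∫: right-multiply L₀ by Dx.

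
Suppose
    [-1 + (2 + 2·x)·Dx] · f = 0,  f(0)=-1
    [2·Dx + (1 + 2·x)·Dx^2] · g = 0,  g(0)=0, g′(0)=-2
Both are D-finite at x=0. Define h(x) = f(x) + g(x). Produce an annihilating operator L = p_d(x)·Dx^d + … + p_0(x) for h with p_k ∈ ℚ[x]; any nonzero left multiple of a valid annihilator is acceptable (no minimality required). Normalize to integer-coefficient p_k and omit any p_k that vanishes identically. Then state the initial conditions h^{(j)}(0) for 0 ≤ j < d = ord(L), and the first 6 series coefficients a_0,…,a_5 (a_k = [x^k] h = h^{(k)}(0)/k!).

f: a_k = -1, -1/2, 1/8, -1/16, 5/128, -7/256, …
g: a_k = 0, -2, 2, -8/3, 4, -32/5, …
Sum ⇒ L₀ = lclm(L_f,L_g) in ℚ(x)⟨Dx⟩.
L = (10 + 4·x)·Dx + (29 + 52·x + 20·x^2)·Dx^2 + (6 + 22·x + 24·x^2 + 8·x^3)·Dx^3  (order 3).
h: a_k = -1, -5/2, 17/8, -131/48, 517/128, -8227/1280, …
ICs: h(0) = -1, h′(0) = -5/2, h′′(0) = 17/4.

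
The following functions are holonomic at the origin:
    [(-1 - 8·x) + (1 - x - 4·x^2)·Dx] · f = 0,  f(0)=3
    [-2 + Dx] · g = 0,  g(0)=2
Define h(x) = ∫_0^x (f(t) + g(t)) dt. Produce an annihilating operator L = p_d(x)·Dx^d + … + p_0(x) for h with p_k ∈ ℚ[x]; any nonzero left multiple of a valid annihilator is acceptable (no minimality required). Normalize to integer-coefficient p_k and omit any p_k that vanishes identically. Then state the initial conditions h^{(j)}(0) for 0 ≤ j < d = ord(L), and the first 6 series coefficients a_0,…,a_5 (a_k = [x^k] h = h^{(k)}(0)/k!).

f: a_k = 3, 3, 15, 27, 87, 195, …
g: a_k = 2, 4, 4, 8/3, 4/3, 8/15, …
h₀=f+g: left-lcm gives L₀, ord ≤ 2.
Integrate: L := L₀·Dx.
L = (-16 - 20·x - 240·x^2 - 128·x^3)·Dx + (6 + 32·x + 124·x^2 - 32·x^3 - 64·x^4)·Dx^2 + (1 - 11·x - 2·x^2 + 48·x^3 + 32·x^4)·Dx^3  (order 3).
h: a_k = 0, 5, 7/2, 19/3, 89/12, 53/3, …
ICs: h(0) = 0, h′(0) = 5, h′′(0) = 7.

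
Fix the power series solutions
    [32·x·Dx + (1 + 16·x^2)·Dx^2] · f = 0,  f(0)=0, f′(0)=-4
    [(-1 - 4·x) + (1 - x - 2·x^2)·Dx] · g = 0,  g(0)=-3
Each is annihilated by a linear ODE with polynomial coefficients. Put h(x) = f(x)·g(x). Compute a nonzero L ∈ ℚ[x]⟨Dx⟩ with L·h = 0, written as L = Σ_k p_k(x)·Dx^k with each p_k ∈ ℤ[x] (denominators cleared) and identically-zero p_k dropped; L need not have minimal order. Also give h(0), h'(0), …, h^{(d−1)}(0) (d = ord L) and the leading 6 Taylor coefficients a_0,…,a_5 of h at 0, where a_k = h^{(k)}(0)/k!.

L = (4 + 32·x + 192·x^2) + (2 - 24·x + 64·x^2 + 192·x^3)·Dx + (-1 + x - 14·x^2 + 16·x^3 + 32·x^4)·Dx^2  (order 2).
h: a_k = 0, 12, 12, -28, -4, 2772/5, …
ICs: h(0) = 0, h′(0) = 12.

f: a_k = 0, -4, 0, 64/3, 0, -1024/5, …
g: a_k = -3, -3, -9, -15, -33, -63, …
Product ⇒ symmetric product L₀, ord ≤ 2.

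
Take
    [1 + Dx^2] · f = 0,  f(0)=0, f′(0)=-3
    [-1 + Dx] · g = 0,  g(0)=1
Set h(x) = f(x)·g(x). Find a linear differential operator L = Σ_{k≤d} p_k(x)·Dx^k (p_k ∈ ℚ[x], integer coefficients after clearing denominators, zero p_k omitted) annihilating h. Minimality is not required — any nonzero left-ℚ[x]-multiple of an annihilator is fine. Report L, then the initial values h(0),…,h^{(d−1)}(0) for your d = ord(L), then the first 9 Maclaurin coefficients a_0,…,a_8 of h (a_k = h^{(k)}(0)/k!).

f: a_k = 0, -3, 0, 1/2, 0, -1/40, 0, 1/1680, 0, …
g: a_k = 1, 1, 1/2, 1/6, 1/24, 1/120, 1/720, 1/5040, 1/40320, …
h₀=f·g: eliminate ⇒ L₀, order ≤ 2·1.
L = 2 - 2·Dx + Dx^2  (order 2).
h: a_k = 0, -3, -3, -1, 0, 1/10, 1/30, 1/210, 0, …
ICs: h(0) = 0, h′(0) = -3.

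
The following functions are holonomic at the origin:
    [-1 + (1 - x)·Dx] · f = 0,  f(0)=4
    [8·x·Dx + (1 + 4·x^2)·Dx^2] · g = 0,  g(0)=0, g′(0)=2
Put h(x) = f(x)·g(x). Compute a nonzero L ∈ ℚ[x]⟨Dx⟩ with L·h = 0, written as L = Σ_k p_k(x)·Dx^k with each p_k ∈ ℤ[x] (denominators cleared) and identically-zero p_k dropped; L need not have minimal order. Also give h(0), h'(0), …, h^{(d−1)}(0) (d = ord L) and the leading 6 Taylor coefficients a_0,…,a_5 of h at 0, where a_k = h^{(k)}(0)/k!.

L = 8·x + (2 - 8·x + 16·x^2)·Dx + (-1 + x - 4·x^2 + 4·x^3)·Dx^2  (order 2).
h: a_k = 0, 8, 8, -8/3, -8/3, 344/15, …
ICs: h(0) = 0, h′(0) = 8.

f: a_k = 4, 4, 4, 4, 4, 4, …
g: a_k = 0, 2, 0, -8/3, 0, 32/5, …
f·g: L₀ = L_f ⊗_s L_g, ord ≤ 1·2.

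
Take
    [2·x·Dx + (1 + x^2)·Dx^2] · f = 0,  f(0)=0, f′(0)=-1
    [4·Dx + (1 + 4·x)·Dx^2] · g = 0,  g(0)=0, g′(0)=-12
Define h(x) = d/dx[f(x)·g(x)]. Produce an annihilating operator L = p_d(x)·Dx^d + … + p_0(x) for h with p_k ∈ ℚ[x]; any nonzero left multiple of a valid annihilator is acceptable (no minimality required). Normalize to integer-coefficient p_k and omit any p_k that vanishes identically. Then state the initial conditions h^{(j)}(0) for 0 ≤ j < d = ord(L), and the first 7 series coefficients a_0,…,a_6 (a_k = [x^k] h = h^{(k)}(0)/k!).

L = (144 + 896·x + 560·x^2 + 2304·x^3 + 1920·x^4 + 3328·x^5 + 256·x^7) + (132 + 304·x + 2252·x^2 + 4144·x^3 + 8896·x^4 + 5952·x^5 + 8960·x^6 + 192·x^7 + 896·x^8)·Dx + (72 + 376·x + 912·x^2 + 2808·x^3 + 3720·x^4 + 6288·x^5 + 3072·x^6 + 4368·x^7 + 192·x^8 + 512·x^9)·Dx^2 + (5 + 48·x + 178·x^2 + 416·x^3 + 729·x^4 + 720·x^5 + 1008·x^6 + 384·x^7 + 516·x^8 + 32·x^9 + 64·x^10)·Dx^3  (order 3).
h: a_k = 0, 24, -72, 240, -920, 17864/5, -69608/5, …
ICs: h(0) = 0, h′(0) = 24, h′′(0) = -144.

f: a_k = 0, -1, 0, 1/3, 0, -1/5, 0, …
g: a_k = 0, -12, 24, -64, 192, -3072/5, 2048, …
h₀=f·g: eliminate ⇒ L₀, order ≤ 2·2.
h₀' ⇒ L via d/dx closure of L₀.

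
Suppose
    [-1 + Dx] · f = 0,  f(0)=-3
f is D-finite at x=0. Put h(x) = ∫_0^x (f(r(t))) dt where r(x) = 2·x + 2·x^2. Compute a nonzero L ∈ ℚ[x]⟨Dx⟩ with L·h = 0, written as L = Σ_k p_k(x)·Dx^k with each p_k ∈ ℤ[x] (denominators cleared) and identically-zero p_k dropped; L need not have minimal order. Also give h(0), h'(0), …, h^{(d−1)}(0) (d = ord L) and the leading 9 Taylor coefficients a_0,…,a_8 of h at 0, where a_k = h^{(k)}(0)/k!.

L = (-2 - 4·x)·Dx + Dx^2  (order 2).
h: a_k = 0, -3, -3, -4, -4, -4, -52/15, -304/105, -232/105, …
ICs: h(0) = 0, h′(0) = -3.

f: a_k = -3, -3, -3/2, -1/2, -1/8, -1/40, -1/240, -1/1680, -1/13440, …
L₀ from L_f via x↦r, Dx↦r'^{-1}Dx.
h=∫h₀ ⇒ L = L₀·Dx.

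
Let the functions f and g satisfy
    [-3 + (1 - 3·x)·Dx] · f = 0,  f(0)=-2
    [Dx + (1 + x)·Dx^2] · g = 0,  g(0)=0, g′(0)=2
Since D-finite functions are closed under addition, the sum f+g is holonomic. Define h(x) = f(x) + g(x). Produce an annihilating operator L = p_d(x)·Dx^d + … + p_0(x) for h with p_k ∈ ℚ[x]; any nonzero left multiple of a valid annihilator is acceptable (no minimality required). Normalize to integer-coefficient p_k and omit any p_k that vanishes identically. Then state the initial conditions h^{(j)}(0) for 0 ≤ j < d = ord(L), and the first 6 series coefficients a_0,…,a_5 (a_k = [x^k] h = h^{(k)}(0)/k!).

L = (66 + 18·x)·Dx + (52 + 120·x + 36·x^2)·Dx^2 + (-7 + 11·x + 27·x^2 + 9·x^3)·Dx^3  (order 3).
h: a_k = -2, -4, -19, -160/3, -325/2, -2428/5, …
ICs: h(0) = -2, h′(0) = -4, h′′(0) = -38.

f: a_k = -2, -6, -18, -54, -162, -486, …
g: a_k = 0, 2, -1, 2/3, -1/2, 2/5, …
f+g: L₀ = lclm(L_f,L_g), ord ≤ 1+2.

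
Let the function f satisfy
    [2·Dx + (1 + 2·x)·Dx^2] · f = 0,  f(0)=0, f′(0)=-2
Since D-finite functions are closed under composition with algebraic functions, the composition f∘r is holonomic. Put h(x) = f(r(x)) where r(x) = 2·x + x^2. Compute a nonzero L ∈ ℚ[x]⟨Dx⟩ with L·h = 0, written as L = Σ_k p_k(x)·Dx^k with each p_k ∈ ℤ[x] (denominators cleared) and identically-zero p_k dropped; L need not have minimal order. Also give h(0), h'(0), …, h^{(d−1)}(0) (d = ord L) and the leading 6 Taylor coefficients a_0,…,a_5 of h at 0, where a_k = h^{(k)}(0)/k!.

f: a_k = 0, -2, 2, -8/3, 4, -32/5, …
L₀ from L_f via x↦r, Dx↦r'^{-1}Dx.
L = (3 + 4·x + 2·x^2)·Dx + (1 + 5·x + 6·x^2 + 2·x^3)·Dx^2  (order 2).
h: a_k = 0, -4, 6, -40/3, 34, -464/5, …
ICs: h(0) = 0, h′(0) = -4.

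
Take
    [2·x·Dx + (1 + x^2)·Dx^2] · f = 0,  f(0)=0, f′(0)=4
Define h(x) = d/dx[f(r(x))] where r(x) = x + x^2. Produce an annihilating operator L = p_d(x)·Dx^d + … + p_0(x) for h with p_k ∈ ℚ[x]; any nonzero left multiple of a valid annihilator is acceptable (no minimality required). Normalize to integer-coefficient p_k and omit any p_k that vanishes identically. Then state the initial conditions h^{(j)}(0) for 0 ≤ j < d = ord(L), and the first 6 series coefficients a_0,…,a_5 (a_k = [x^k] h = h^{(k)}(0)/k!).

L = (-2 + 2·x + 8·x^2 + 12·x^3 + 6·x^4) + (1 + 2·x + x^2 + 4·x^3 + 5·x^4 + 2·x^5)·Dx  (order 1).
h: a_k = 4, 8, -4, -16, -16, 16, …
ICs: h(0) = 4.

f: a_k = 0, 4, 0, -4/3, 0, 4/5, …
L₀ from L_f via x↦r, Dx↦r'^{-1}Dx.
Derive L from L₀ (diff closure).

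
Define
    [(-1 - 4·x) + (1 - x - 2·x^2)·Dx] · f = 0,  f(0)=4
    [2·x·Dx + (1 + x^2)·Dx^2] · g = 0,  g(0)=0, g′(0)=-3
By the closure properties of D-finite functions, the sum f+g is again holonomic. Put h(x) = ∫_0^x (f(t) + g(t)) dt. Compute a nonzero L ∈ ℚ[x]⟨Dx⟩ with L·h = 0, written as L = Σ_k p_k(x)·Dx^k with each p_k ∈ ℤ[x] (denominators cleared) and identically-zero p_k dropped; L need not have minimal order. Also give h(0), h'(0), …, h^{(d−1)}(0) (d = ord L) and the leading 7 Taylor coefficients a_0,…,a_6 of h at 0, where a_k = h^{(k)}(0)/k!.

L = (-6 + 24·x + 162·x^2 + 240·x^3 + 384·x^4 + 48·x^6)·Dx^2 + (16 + 74·x + 88·x^2 + 226·x^3 + 212·x^4 + 304·x^5 + 12·x^6 + 48·x^7)·Dx^3 + (-3 - 4·x - 8·x^2 + 28·x^3 + 27·x^4 + 36·x^5 + 40·x^6 + 4·x^7 + 8·x^8)·Dx^4  (order 4).
h: a_k = 0, 4, 1/2, 4, 21/4, 44/5, 139/10, …
ICs: h(0) = 0, h′(0) = 4, h′′(0) = 1, h′′′(0) = 24.

f: a_k = 4, 4, 12, 20, 44, 84, 172, …
g: a_k = 0, -3, 0, 1, 0, -3/5, 0, …
Sum ⇒ L₀ = lclm(L_f,L_g) in ℚ(x)⟨Dx⟩.
∫: right-multiply L₀ by Dx.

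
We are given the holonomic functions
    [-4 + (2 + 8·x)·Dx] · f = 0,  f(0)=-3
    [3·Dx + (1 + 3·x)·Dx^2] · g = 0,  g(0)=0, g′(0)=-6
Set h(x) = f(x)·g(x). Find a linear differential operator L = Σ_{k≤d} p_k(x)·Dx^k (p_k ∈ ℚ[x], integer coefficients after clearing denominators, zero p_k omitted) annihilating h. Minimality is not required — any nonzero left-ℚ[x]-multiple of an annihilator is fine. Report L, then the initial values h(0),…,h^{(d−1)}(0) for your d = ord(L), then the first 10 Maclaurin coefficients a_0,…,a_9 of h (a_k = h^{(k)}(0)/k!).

f: a_k = -3, -6, 6, -12, 30, -84, 252, -792, 2574, -8580, …
g: a_k = 0, -6, 9, -18, 81/2, -486/5, 243, -4374/7, 6561/4, -4374, …
h₀=f·g: eliminate ⇒ L₀, order ≤ 1·2.
L = (6 + 12·x) + (-1 - 4·x)·Dx + (1 + 11·x + 40·x^2 + 48·x^3)·Dx^2  (order 2).
h: a_k = 0, 18, 9, -36, 225/2, -1737/5, 5436/5, -121122/35, 1567971/140, -515349/14, …
ICs: h(0) = 0, h′(0) = 18.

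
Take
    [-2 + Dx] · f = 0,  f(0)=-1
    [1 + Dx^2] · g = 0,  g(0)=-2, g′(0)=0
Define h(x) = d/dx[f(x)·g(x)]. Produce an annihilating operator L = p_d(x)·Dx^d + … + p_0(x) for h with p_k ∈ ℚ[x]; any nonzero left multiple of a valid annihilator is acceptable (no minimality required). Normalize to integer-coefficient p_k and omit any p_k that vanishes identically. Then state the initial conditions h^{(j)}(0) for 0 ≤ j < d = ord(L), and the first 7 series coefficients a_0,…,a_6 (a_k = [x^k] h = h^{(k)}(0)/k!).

f: a_k = -1, -2, -2, -4/3, -2/3, -4/15, -4/45, …
g: a_k = -2, 0, 1, 0, -1/12, 0, 1/360, …
L₀ := L_f ⊗_s L_g (sym. prod.), ord ≤ 2.
h=h₀': d/dx-closure on L₀ ⇒ L.
L = 5 - 4·Dx + Dx^2  (order 2).
h: a_k = 4, 6, 2, -7/3, -19/6, -39/20, -139/180, …
ICs: h(0) = 4, h′(0) = 6.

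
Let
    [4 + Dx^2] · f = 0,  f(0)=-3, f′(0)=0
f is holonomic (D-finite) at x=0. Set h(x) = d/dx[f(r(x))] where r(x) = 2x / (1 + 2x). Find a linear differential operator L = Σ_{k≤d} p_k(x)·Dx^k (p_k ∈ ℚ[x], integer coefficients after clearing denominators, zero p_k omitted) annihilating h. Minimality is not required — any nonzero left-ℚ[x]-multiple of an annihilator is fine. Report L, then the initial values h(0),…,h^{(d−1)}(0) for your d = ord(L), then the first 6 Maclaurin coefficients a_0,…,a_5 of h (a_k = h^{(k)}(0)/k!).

L = (40 + 96·x + 96·x^2) + (12 + 72·x + 144·x^2 + 96·x^3)·Dx + (1 + 8·x + 24·x^2 + 32·x^3 + 16·x^4)·Dx^2  (order 2).
h: a_k = 0, 48, -288, 1024, -2560, 19712/5, …
ICs: h(0) = 0, h′(0) = 48.

f: a_k = -3, 0, 6, 0, -2, 0, …
Substitute x→r, Dx→(1/r')Dx; clear ⇒ L₀.
h=h₀': d/dx-closure on L₀ ⇒ L.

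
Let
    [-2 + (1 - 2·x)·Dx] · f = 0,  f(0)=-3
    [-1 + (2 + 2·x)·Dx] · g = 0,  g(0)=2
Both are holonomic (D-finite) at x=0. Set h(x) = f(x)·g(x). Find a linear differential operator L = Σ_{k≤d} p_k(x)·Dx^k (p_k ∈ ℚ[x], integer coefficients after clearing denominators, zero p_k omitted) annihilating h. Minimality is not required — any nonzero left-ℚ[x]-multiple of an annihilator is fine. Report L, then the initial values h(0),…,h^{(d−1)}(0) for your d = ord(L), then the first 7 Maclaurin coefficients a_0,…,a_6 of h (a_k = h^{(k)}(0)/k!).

L = (5 + 2·x) + (-2 + 2·x + 4·x^2)·Dx  (order 1).
h: a_k = -6, -15, -117/4, -471/8, -7521/64, -30105/128, -240777/512, …
ICs: h(0) = -6.

f: a_k = -3, -6, -12, -24, -48, -96, -192, …
g: a_k = 2, 1, -1/4, 1/8, -5/64, 7/128, -21/512, …
h₀=f·g: eliminate ⇒ L₀, order ≤ 1·1.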